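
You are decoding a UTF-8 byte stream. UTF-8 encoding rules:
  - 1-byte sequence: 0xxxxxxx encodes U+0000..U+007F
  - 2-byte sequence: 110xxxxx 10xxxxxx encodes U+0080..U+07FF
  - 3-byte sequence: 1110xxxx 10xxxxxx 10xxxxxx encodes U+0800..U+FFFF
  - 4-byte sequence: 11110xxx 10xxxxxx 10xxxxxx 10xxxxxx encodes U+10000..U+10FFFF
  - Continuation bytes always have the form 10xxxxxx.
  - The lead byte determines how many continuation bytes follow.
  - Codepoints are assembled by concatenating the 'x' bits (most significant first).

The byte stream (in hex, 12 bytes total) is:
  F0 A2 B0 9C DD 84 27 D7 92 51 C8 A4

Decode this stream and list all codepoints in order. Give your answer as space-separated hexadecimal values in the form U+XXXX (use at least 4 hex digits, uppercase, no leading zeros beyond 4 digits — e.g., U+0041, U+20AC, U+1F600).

Byte[0]=F0: 4-byte lead, need 3 cont bytes. acc=0x0
Byte[1]=A2: continuation. acc=(acc<<6)|0x22=0x22
Byte[2]=B0: continuation. acc=(acc<<6)|0x30=0x8B0
Byte[3]=9C: continuation. acc=(acc<<6)|0x1C=0x22C1C
Completed: cp=U+22C1C (starts at byte 0)
Byte[4]=DD: 2-byte lead, need 1 cont bytes. acc=0x1D
Byte[5]=84: continuation. acc=(acc<<6)|0x04=0x744
Completed: cp=U+0744 (starts at byte 4)
Byte[6]=27: 1-byte ASCII. cp=U+0027
Byte[7]=D7: 2-byte lead, need 1 cont bytes. acc=0x17
Byte[8]=92: continuation. acc=(acc<<6)|0x12=0x5D2
Completed: cp=U+05D2 (starts at byte 7)
Byte[9]=51: 1-byte ASCII. cp=U+0051
Byte[10]=C8: 2-byte lead, need 1 cont bytes. acc=0x8
Byte[11]=A4: continuation. acc=(acc<<6)|0x24=0x224
Completed: cp=U+0224 (starts at byte 10)

Answer: U+22C1C U+0744 U+0027 U+05D2 U+0051 U+0224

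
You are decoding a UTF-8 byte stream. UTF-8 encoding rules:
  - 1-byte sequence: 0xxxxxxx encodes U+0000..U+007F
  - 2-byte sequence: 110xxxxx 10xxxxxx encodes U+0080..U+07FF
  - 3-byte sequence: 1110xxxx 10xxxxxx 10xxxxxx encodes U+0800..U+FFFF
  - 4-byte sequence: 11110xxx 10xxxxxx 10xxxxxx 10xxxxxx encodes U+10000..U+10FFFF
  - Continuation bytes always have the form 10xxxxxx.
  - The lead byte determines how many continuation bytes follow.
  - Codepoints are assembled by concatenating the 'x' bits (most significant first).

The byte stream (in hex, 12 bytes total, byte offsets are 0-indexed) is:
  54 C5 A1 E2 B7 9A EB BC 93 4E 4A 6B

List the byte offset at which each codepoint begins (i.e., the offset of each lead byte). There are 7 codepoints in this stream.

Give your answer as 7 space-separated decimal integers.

Answer: 0 1 3 6 9 10 11

Derivation:
Byte[0]=54: 1-byte ASCII. cp=U+0054
Byte[1]=C5: 2-byte lead, need 1 cont bytes. acc=0x5
Byte[2]=A1: continuation. acc=(acc<<6)|0x21=0x161
Completed: cp=U+0161 (starts at byte 1)
Byte[3]=E2: 3-byte lead, need 2 cont bytes. acc=0x2
Byte[4]=B7: continuation. acc=(acc<<6)|0x37=0xB7
Byte[5]=9A: continuation. acc=(acc<<6)|0x1A=0x2DDA
Completed: cp=U+2DDA (starts at byte 3)
Byte[6]=EB: 3-byte lead, need 2 cont bytes. acc=0xB
Byte[7]=BC: continuation. acc=(acc<<6)|0x3C=0x2FC
Byte[8]=93: continuation. acc=(acc<<6)|0x13=0xBF13
Completed: cp=U+BF13 (starts at byte 6)
Byte[9]=4E: 1-byte ASCII. cp=U+004E
Byte[10]=4A: 1-byte ASCII. cp=U+004A
Byte[11]=6B: 1-byte ASCII. cp=U+006B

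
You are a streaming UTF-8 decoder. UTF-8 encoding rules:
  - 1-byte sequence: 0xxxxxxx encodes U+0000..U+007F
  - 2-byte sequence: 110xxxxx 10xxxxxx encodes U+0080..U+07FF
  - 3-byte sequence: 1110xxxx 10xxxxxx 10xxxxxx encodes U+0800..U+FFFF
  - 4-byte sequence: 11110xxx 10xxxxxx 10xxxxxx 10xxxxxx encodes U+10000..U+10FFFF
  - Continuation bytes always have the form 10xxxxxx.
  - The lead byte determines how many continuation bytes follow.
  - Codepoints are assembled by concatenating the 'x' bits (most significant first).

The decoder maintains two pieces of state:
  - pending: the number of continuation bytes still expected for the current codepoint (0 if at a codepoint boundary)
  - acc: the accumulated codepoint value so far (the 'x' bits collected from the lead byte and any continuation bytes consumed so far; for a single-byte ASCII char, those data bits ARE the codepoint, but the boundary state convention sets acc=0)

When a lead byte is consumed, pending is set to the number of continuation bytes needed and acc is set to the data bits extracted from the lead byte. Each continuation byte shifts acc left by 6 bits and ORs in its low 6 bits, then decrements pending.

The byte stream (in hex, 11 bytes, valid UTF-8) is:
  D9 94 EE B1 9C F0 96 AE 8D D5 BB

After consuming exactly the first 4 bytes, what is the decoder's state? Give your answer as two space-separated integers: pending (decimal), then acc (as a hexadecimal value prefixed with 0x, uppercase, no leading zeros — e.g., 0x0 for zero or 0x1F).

Byte[0]=D9: 2-byte lead. pending=1, acc=0x19
Byte[1]=94: continuation. acc=(acc<<6)|0x14=0x654, pending=0
Byte[2]=EE: 3-byte lead. pending=2, acc=0xE
Byte[3]=B1: continuation. acc=(acc<<6)|0x31=0x3B1, pending=1

Answer: 1 0x3B1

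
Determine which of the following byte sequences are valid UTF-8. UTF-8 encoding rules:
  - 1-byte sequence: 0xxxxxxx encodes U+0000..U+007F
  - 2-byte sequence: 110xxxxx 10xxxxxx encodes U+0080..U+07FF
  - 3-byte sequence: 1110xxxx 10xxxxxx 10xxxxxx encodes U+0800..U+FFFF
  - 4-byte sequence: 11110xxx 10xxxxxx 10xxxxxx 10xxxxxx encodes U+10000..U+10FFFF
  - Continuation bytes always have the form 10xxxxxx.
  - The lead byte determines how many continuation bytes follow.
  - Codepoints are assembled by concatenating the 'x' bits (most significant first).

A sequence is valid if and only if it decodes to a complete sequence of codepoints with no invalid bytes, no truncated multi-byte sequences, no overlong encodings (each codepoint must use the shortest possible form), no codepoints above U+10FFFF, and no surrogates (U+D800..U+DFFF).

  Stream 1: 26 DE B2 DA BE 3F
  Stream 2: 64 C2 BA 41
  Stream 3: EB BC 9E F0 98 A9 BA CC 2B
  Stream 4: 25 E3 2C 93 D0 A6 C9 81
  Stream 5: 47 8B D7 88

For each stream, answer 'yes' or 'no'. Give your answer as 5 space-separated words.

Stream 1: decodes cleanly. VALID
Stream 2: decodes cleanly. VALID
Stream 3: error at byte offset 8. INVALID
Stream 4: error at byte offset 2. INVALID
Stream 5: error at byte offset 1. INVALID

Answer: yes yes no no no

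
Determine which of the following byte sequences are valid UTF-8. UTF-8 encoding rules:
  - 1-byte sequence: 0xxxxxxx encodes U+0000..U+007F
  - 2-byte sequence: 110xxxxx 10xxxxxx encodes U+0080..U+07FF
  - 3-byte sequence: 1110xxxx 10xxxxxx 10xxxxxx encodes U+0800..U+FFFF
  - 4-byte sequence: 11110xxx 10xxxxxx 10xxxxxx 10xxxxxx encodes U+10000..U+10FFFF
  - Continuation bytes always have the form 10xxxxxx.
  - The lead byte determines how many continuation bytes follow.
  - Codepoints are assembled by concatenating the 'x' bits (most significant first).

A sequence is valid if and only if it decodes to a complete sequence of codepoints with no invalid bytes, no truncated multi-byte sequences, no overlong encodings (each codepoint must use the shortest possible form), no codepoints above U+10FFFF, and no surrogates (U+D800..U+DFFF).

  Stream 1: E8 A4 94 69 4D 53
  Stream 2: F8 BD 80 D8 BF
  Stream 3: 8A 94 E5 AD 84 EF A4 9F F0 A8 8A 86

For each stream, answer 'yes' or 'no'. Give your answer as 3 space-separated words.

Answer: yes no no

Derivation:
Stream 1: decodes cleanly. VALID
Stream 2: error at byte offset 0. INVALID
Stream 3: error at byte offset 0. INVALID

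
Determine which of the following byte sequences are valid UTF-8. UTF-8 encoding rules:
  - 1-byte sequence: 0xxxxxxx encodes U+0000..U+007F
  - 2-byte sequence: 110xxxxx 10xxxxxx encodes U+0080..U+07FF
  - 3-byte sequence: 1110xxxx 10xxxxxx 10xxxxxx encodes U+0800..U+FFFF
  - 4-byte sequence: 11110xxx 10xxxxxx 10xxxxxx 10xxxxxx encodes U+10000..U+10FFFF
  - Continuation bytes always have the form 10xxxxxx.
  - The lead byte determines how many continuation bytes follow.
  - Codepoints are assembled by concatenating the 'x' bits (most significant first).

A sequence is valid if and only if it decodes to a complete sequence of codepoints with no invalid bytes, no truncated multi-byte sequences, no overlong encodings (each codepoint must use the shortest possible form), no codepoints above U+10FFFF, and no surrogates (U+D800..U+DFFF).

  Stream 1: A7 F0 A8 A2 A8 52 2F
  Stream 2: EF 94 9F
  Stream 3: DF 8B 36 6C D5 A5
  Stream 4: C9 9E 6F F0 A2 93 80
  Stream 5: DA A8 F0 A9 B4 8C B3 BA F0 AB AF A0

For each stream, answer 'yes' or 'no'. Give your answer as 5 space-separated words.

Answer: no yes yes yes no

Derivation:
Stream 1: error at byte offset 0. INVALID
Stream 2: decodes cleanly. VALID
Stream 3: decodes cleanly. VALID
Stream 4: decodes cleanly. VALID
Stream 5: error at byte offset 6. INVALID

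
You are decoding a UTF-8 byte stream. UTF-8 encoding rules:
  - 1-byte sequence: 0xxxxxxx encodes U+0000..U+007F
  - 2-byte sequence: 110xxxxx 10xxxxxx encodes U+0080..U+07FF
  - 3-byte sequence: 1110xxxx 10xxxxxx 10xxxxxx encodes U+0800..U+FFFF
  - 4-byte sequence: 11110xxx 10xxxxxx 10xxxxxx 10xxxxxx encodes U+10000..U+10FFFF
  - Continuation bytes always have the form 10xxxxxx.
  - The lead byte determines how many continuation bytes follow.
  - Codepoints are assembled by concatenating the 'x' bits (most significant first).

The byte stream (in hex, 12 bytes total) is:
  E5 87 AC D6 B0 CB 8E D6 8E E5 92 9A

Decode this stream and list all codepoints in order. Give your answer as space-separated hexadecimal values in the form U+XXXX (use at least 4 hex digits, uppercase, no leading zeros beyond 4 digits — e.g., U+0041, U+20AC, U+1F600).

Byte[0]=E5: 3-byte lead, need 2 cont bytes. acc=0x5
Byte[1]=87: continuation. acc=(acc<<6)|0x07=0x147
Byte[2]=AC: continuation. acc=(acc<<6)|0x2C=0x51EC
Completed: cp=U+51EC (starts at byte 0)
Byte[3]=D6: 2-byte lead, need 1 cont bytes. acc=0x16
Byte[4]=B0: continuation. acc=(acc<<6)|0x30=0x5B0
Completed: cp=U+05B0 (starts at byte 3)
Byte[5]=CB: 2-byte lead, need 1 cont bytes. acc=0xB
Byte[6]=8E: continuation. acc=(acc<<6)|0x0E=0x2CE
Completed: cp=U+02CE (starts at byte 5)
Byte[7]=D6: 2-byte lead, need 1 cont bytes. acc=0x16
Byte[8]=8E: continuation. acc=(acc<<6)|0x0E=0x58E
Completed: cp=U+058E (starts at byte 7)
Byte[9]=E5: 3-byte lead, need 2 cont bytes. acc=0x5
Byte[10]=92: continuation. acc=(acc<<6)|0x12=0x152
Byte[11]=9A: continuation. acc=(acc<<6)|0x1A=0x549A
Completed: cp=U+549A (starts at byte 9)

Answer: U+51EC U+05B0 U+02CE U+058E U+549A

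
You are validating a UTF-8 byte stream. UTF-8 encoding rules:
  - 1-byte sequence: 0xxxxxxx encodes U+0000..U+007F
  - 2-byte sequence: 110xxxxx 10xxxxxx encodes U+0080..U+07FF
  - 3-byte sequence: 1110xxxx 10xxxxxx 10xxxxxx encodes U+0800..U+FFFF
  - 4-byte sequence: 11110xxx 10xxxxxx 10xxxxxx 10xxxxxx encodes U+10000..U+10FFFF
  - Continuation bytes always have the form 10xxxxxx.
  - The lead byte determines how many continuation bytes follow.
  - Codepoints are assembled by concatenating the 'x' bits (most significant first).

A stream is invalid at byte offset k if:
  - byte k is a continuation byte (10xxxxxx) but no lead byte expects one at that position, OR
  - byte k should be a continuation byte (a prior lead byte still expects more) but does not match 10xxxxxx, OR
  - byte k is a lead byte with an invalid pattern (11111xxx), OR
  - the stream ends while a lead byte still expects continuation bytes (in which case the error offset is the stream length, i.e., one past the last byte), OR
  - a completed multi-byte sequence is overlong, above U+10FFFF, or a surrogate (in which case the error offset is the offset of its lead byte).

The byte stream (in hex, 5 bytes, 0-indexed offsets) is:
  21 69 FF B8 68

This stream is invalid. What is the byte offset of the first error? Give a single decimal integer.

Answer: 2

Derivation:
Byte[0]=21: 1-byte ASCII. cp=U+0021
Byte[1]=69: 1-byte ASCII. cp=U+0069
Byte[2]=FF: INVALID lead byte (not 0xxx/110x/1110/11110)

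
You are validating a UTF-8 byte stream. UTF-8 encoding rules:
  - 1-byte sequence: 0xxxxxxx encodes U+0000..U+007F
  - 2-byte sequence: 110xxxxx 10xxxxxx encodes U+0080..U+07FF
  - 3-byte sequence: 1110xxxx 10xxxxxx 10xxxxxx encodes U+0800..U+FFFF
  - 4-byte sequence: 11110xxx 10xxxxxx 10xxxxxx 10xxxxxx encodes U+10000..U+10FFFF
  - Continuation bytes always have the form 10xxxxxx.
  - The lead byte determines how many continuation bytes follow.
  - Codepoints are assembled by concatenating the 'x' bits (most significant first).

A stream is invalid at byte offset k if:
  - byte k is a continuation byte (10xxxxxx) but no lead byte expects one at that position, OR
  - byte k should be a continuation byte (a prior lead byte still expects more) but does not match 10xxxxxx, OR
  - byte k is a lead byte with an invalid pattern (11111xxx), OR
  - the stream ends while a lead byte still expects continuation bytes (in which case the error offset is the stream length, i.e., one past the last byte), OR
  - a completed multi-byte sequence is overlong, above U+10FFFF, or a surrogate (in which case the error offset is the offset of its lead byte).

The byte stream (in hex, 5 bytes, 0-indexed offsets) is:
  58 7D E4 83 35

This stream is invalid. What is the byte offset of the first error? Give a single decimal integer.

Answer: 4

Derivation:
Byte[0]=58: 1-byte ASCII. cp=U+0058
Byte[1]=7D: 1-byte ASCII. cp=U+007D
Byte[2]=E4: 3-byte lead, need 2 cont bytes. acc=0x4
Byte[3]=83: continuation. acc=(acc<<6)|0x03=0x103
Byte[4]=35: expected 10xxxxxx continuation. INVALID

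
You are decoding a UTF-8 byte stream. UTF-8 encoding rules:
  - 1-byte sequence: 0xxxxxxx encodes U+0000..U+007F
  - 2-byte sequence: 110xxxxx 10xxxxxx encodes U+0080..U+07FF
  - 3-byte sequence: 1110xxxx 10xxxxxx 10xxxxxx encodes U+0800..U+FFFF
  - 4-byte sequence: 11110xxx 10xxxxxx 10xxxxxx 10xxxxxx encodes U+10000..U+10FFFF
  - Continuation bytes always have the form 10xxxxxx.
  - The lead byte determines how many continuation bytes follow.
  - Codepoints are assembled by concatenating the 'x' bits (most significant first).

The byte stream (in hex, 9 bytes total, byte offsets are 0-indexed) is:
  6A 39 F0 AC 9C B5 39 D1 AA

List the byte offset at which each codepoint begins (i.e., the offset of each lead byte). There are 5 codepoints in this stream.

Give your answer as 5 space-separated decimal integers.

Byte[0]=6A: 1-byte ASCII. cp=U+006A
Byte[1]=39: 1-byte ASCII. cp=U+0039
Byte[2]=F0: 4-byte lead, need 3 cont bytes. acc=0x0
Byte[3]=AC: continuation. acc=(acc<<6)|0x2C=0x2C
Byte[4]=9C: continuation. acc=(acc<<6)|0x1C=0xB1C
Byte[5]=B5: continuation. acc=(acc<<6)|0x35=0x2C735
Completed: cp=U+2C735 (starts at byte 2)
Byte[6]=39: 1-byte ASCII. cp=U+0039
Byte[7]=D1: 2-byte lead, need 1 cont bytes. acc=0x11
Byte[8]=AA: continuation. acc=(acc<<6)|0x2A=0x46A
Completed: cp=U+046A (starts at byte 7)

Answer: 0 1 2 6 7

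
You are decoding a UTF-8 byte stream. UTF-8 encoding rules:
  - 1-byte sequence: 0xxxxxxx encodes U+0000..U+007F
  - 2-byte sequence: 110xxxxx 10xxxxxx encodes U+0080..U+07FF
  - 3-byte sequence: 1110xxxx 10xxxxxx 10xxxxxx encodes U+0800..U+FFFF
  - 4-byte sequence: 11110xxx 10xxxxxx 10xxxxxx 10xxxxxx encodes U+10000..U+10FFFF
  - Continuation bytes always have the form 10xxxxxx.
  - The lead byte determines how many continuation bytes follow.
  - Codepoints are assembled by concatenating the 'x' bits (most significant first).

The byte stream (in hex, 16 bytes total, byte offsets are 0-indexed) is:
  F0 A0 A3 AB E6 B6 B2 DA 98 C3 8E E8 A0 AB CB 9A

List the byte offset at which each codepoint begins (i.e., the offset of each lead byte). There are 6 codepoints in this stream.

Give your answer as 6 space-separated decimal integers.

Answer: 0 4 7 9 11 14

Derivation:
Byte[0]=F0: 4-byte lead, need 3 cont bytes. acc=0x0
Byte[1]=A0: continuation. acc=(acc<<6)|0x20=0x20
Byte[2]=A3: continuation. acc=(acc<<6)|0x23=0x823
Byte[3]=AB: continuation. acc=(acc<<6)|0x2B=0x208EB
Completed: cp=U+208EB (starts at byte 0)
Byte[4]=E6: 3-byte lead, need 2 cont bytes. acc=0x6
Byte[5]=B6: continuation. acc=(acc<<6)|0x36=0x1B6
Byte[6]=B2: continuation. acc=(acc<<6)|0x32=0x6DB2
Completed: cp=U+6DB2 (starts at byte 4)
Byte[7]=DA: 2-byte lead, need 1 cont bytes. acc=0x1A
Byte[8]=98: continuation. acc=(acc<<6)|0x18=0x698
Completed: cp=U+0698 (starts at byte 7)
Byte[9]=C3: 2-byte lead, need 1 cont bytes. acc=0x3
Byte[10]=8E: continuation. acc=(acc<<6)|0x0E=0xCE
Completed: cp=U+00CE (starts at byte 9)
Byte[11]=E8: 3-byte lead, need 2 cont bytes. acc=0x8
Byte[12]=A0: continuation. acc=(acc<<6)|0x20=0x220
Byte[13]=AB: continuation. acc=(acc<<6)|0x2B=0x882B
Completed: cp=U+882B (starts at byte 11)
Byte[14]=CB: 2-byte lead, need 1 cont bytes. acc=0xB
Byte[15]=9A: continuation. acc=(acc<<6)|0x1A=0x2DA
Completed: cp=U+02DA (starts at byte 14)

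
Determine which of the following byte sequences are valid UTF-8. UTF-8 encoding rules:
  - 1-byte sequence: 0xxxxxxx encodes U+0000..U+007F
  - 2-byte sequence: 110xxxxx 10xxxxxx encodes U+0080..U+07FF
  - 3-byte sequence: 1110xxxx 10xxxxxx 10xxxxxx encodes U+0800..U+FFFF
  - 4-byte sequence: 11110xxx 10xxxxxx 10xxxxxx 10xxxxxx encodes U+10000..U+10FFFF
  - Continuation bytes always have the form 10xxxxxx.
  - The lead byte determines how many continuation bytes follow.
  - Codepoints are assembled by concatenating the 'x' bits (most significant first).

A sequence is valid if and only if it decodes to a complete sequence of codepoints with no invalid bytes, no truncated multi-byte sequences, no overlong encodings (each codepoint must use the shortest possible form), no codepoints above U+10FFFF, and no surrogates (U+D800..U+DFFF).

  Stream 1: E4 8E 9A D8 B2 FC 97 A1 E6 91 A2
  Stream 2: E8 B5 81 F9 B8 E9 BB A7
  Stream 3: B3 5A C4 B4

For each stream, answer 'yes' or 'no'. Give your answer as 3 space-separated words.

Stream 1: error at byte offset 5. INVALID
Stream 2: error at byte offset 3. INVALID
Stream 3: error at byte offset 0. INVALID

Answer: no no no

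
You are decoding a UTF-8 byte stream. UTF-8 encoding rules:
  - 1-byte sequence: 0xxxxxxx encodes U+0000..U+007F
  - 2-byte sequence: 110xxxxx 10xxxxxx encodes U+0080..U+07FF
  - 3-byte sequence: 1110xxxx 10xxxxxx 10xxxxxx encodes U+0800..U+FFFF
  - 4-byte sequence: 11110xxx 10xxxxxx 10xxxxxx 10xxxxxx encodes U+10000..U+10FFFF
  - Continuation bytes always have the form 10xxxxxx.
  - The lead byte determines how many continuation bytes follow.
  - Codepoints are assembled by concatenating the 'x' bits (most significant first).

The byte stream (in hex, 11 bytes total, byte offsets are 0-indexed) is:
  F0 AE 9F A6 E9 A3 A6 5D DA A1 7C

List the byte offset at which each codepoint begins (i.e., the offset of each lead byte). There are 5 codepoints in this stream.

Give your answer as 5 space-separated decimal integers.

Byte[0]=F0: 4-byte lead, need 3 cont bytes. acc=0x0
Byte[1]=AE: continuation. acc=(acc<<6)|0x2E=0x2E
Byte[2]=9F: continuation. acc=(acc<<6)|0x1F=0xB9F
Byte[3]=A6: continuation. acc=(acc<<6)|0x26=0x2E7E6
Completed: cp=U+2E7E6 (starts at byte 0)
Byte[4]=E9: 3-byte lead, need 2 cont bytes. acc=0x9
Byte[5]=A3: continuation. acc=(acc<<6)|0x23=0x263
Byte[6]=A6: continuation. acc=(acc<<6)|0x26=0x98E6
Completed: cp=U+98E6 (starts at byte 4)
Byte[7]=5D: 1-byte ASCII. cp=U+005D
Byte[8]=DA: 2-byte lead, need 1 cont bytes. acc=0x1A
Byte[9]=A1: continuation. acc=(acc<<6)|0x21=0x6A1
Completed: cp=U+06A1 (starts at byte 8)
Byte[10]=7C: 1-byte ASCII. cp=U+007C

Answer: 0 4 7 8 10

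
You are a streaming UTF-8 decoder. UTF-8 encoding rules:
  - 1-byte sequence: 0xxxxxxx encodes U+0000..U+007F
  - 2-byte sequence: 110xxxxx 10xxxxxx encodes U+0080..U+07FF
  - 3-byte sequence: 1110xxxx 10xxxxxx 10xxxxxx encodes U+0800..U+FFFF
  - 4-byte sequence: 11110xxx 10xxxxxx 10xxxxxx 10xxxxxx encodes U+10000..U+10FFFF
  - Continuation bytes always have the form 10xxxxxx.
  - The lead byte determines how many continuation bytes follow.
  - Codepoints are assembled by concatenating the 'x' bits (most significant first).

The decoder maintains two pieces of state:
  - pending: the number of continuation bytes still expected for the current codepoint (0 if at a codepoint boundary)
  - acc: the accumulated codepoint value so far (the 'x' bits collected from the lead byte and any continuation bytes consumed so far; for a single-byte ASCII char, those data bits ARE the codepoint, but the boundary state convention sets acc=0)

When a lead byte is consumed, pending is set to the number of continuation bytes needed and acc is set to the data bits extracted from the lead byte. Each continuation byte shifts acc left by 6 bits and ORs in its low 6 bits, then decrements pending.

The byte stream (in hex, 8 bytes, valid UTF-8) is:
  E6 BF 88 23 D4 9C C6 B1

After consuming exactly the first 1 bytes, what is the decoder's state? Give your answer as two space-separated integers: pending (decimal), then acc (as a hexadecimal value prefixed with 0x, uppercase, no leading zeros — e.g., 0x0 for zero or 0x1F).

Answer: 2 0x6

Derivation:
Byte[0]=E6: 3-byte lead. pending=2, acc=0x6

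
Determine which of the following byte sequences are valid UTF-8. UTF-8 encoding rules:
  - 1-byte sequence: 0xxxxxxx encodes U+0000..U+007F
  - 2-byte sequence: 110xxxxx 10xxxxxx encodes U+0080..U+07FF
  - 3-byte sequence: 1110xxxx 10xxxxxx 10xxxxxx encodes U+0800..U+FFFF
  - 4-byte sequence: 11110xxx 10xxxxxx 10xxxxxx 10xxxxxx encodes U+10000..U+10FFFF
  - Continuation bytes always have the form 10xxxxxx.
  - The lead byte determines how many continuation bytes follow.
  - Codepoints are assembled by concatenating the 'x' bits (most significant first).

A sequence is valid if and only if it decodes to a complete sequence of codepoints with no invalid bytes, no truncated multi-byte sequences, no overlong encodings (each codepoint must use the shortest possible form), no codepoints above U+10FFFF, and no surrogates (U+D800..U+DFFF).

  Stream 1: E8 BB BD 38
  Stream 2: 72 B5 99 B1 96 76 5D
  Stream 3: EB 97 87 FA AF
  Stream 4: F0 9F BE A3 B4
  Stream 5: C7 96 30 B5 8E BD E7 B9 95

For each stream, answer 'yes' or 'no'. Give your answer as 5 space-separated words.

Stream 1: decodes cleanly. VALID
Stream 2: error at byte offset 1. INVALID
Stream 3: error at byte offset 3. INVALID
Stream 4: error at byte offset 4. INVALID
Stream 5: error at byte offset 3. INVALID

Answer: yes no no no no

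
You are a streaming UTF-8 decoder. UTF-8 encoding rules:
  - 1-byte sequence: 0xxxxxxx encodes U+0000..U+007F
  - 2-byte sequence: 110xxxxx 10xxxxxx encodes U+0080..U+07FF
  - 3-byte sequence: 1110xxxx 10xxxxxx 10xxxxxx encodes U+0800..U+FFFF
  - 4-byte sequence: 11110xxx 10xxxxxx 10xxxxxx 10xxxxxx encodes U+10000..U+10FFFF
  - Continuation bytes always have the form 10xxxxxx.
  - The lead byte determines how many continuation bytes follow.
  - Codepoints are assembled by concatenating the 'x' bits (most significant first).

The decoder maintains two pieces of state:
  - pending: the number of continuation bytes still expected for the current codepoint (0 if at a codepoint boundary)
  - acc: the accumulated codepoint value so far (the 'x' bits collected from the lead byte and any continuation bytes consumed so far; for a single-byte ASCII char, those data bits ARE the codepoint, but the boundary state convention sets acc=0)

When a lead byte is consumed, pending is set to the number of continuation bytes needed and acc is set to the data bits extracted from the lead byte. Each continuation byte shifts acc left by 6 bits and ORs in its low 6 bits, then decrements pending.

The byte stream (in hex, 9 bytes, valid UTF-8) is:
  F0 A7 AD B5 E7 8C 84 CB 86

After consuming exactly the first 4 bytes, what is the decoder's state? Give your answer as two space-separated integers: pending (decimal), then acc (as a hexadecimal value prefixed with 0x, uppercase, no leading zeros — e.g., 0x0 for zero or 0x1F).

Answer: 0 0x27B75

Derivation:
Byte[0]=F0: 4-byte lead. pending=3, acc=0x0
Byte[1]=A7: continuation. acc=(acc<<6)|0x27=0x27, pending=2
Byte[2]=AD: continuation. acc=(acc<<6)|0x2D=0x9ED, pending=1
Byte[3]=B5: continuation. acc=(acc<<6)|0x35=0x27B75, pending=0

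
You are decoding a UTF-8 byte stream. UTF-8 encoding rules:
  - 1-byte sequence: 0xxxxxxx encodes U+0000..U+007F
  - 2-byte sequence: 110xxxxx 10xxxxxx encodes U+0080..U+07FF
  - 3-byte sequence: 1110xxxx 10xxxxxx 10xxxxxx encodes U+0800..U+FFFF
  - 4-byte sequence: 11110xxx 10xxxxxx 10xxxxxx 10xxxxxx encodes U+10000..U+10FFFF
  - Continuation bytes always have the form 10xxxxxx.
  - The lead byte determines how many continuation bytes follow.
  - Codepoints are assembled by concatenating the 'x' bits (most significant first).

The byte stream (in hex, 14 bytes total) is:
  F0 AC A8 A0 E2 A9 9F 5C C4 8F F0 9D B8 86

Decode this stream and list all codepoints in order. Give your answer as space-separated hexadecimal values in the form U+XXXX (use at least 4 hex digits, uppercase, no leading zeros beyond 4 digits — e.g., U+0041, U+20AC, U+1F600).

Byte[0]=F0: 4-byte lead, need 3 cont bytes. acc=0x0
Byte[1]=AC: continuation. acc=(acc<<6)|0x2C=0x2C
Byte[2]=A8: continuation. acc=(acc<<6)|0x28=0xB28
Byte[3]=A0: continuation. acc=(acc<<6)|0x20=0x2CA20
Completed: cp=U+2CA20 (starts at byte 0)
Byte[4]=E2: 3-byte lead, need 2 cont bytes. acc=0x2
Byte[5]=A9: continuation. acc=(acc<<6)|0x29=0xA9
Byte[6]=9F: continuation. acc=(acc<<6)|0x1F=0x2A5F
Completed: cp=U+2A5F (starts at byte 4)
Byte[7]=5C: 1-byte ASCII. cp=U+005C
Byte[8]=C4: 2-byte lead, need 1 cont bytes. acc=0x4
Byte[9]=8F: continuation. acc=(acc<<6)|0x0F=0x10F
Completed: cp=U+010F (starts at byte 8)
Byte[10]=F0: 4-byte lead, need 3 cont bytes. acc=0x0
Byte[11]=9D: continuation. acc=(acc<<6)|0x1D=0x1D
Byte[12]=B8: continuation. acc=(acc<<6)|0x38=0x778
Byte[13]=86: continuation. acc=(acc<<6)|0x06=0x1DE06
Completed: cp=U+1DE06 (starts at byte 10)

Answer: U+2CA20 U+2A5F U+005C U+010F U+1DE06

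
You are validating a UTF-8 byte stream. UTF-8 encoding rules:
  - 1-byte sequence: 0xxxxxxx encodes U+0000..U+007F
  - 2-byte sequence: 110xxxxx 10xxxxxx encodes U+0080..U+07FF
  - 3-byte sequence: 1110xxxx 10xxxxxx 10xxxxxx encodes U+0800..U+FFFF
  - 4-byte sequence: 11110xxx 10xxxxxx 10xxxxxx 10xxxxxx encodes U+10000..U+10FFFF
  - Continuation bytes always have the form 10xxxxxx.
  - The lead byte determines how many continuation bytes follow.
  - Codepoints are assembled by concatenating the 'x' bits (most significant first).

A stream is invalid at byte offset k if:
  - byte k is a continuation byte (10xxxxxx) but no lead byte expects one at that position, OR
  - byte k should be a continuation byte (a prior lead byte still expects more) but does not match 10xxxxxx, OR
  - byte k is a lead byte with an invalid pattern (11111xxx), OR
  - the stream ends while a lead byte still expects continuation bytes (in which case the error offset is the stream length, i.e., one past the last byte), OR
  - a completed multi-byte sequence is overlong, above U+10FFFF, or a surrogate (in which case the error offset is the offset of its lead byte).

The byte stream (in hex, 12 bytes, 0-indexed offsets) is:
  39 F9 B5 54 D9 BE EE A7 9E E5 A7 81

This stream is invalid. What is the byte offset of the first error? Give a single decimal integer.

Byte[0]=39: 1-byte ASCII. cp=U+0039
Byte[1]=F9: INVALID lead byte (not 0xxx/110x/1110/11110)

Answer: 1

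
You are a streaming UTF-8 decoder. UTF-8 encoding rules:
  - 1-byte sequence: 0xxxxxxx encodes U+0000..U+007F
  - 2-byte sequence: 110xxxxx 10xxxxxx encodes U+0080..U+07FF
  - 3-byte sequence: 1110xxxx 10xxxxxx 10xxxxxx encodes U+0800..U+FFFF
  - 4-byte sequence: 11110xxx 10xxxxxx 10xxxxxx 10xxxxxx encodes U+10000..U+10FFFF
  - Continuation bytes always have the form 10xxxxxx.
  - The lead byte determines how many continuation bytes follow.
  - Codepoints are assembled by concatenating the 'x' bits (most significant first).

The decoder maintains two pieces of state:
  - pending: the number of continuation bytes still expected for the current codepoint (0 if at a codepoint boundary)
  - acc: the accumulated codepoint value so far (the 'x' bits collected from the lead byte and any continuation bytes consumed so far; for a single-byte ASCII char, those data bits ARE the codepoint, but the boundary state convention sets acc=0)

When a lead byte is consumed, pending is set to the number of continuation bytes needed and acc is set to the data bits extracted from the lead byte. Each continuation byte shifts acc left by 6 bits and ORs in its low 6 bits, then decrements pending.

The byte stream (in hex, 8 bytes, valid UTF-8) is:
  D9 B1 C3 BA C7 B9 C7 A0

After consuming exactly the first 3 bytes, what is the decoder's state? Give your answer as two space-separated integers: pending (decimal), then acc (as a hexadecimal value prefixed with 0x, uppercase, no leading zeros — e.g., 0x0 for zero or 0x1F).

Answer: 1 0x3

Derivation:
Byte[0]=D9: 2-byte lead. pending=1, acc=0x19
Byte[1]=B1: continuation. acc=(acc<<6)|0x31=0x671, pending=0
Byte[2]=C3: 2-byte lead. pending=1, acc=0x3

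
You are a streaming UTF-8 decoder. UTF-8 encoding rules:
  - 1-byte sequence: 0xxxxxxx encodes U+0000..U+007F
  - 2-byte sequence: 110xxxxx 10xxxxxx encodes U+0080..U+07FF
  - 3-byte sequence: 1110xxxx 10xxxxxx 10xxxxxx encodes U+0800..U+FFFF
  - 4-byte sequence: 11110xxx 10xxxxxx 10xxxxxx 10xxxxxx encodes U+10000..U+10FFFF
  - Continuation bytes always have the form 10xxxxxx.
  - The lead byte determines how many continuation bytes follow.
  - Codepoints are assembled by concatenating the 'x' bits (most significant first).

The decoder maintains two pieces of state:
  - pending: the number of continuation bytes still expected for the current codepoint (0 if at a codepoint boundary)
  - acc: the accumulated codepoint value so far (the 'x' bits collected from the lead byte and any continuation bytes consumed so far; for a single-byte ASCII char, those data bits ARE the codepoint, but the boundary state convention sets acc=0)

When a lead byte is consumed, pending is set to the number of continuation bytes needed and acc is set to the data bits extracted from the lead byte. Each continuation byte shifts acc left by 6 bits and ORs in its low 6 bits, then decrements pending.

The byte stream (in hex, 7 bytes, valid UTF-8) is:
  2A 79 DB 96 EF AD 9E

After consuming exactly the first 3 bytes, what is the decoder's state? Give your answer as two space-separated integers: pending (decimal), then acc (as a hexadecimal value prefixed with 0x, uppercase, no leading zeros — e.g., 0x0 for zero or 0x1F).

Byte[0]=2A: 1-byte. pending=0, acc=0x0
Byte[1]=79: 1-byte. pending=0, acc=0x0
Byte[2]=DB: 2-byte lead. pending=1, acc=0x1B

Answer: 1 0x1B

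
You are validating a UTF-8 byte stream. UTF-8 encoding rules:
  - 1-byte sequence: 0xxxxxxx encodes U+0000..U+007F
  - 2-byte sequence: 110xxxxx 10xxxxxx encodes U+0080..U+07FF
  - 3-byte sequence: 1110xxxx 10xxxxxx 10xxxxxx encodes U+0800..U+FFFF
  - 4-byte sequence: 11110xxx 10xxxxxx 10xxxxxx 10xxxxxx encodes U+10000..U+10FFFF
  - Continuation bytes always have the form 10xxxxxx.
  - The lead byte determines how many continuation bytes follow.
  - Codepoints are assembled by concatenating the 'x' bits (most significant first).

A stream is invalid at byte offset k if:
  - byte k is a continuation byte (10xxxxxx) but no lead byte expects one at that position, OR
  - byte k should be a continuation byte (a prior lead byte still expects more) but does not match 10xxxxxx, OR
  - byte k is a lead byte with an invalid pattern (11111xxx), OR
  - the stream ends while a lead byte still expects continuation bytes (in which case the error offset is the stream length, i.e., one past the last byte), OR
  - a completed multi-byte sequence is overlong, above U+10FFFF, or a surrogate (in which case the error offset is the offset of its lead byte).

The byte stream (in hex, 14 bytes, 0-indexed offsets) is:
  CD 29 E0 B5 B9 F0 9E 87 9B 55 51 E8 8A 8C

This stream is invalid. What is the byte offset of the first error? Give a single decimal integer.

Byte[0]=CD: 2-byte lead, need 1 cont bytes. acc=0xD
Byte[1]=29: expected 10xxxxxx continuation. INVALID

Answer: 1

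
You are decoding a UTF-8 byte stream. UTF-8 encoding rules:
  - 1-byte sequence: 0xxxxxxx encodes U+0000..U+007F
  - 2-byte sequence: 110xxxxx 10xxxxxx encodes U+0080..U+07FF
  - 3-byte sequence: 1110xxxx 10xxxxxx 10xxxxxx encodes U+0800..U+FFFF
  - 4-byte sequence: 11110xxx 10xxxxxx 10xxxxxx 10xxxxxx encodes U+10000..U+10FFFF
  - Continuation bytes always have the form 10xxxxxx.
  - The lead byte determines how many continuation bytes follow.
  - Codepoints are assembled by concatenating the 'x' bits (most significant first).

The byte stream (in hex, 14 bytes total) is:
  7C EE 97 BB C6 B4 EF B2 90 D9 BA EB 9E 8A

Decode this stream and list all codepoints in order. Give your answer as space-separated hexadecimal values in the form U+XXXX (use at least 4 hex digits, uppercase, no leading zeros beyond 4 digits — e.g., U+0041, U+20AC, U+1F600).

Byte[0]=7C: 1-byte ASCII. cp=U+007C
Byte[1]=EE: 3-byte lead, need 2 cont bytes. acc=0xE
Byte[2]=97: continuation. acc=(acc<<6)|0x17=0x397
Byte[3]=BB: continuation. acc=(acc<<6)|0x3B=0xE5FB
Completed: cp=U+E5FB (starts at byte 1)
Byte[4]=C6: 2-byte lead, need 1 cont bytes. acc=0x6
Byte[5]=B4: continuation. acc=(acc<<6)|0x34=0x1B4
Completed: cp=U+01B4 (starts at byte 4)
Byte[6]=EF: 3-byte lead, need 2 cont bytes. acc=0xF
Byte[7]=B2: continuation. acc=(acc<<6)|0x32=0x3F2
Byte[8]=90: continuation. acc=(acc<<6)|0x10=0xFC90
Completed: cp=U+FC90 (starts at byte 6)
Byte[9]=D9: 2-byte lead, need 1 cont bytes. acc=0x19
Byte[10]=BA: continuation. acc=(acc<<6)|0x3A=0x67A
Completed: cp=U+067A (starts at byte 9)
Byte[11]=EB: 3-byte lead, need 2 cont bytes. acc=0xB
Byte[12]=9E: continuation. acc=(acc<<6)|0x1E=0x2DE
Byte[13]=8A: continuation. acc=(acc<<6)|0x0A=0xB78A
Completed: cp=U+B78A (starts at byte 11)

Answer: U+007C U+E5FB U+01B4 U+FC90 U+067A U+B78A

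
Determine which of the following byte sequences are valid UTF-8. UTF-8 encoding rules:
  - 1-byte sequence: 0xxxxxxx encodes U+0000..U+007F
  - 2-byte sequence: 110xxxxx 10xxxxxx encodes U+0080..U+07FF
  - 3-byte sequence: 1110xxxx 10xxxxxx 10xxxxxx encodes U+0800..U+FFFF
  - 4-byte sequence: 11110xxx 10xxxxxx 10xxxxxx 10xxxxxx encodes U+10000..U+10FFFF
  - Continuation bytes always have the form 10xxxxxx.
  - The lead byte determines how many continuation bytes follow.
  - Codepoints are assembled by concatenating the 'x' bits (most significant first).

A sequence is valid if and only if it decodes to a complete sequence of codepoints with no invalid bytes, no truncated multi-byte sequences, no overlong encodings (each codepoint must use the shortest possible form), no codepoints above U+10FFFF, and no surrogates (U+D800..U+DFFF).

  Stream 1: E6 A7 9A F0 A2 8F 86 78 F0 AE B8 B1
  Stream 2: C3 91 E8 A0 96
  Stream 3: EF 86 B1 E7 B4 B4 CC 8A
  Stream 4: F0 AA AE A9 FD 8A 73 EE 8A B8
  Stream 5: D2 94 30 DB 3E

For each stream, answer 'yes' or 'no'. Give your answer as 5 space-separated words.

Stream 1: decodes cleanly. VALID
Stream 2: decodes cleanly. VALID
Stream 3: decodes cleanly. VALID
Stream 4: error at byte offset 4. INVALID
Stream 5: error at byte offset 4. INVALID

Answer: yes yes yes no no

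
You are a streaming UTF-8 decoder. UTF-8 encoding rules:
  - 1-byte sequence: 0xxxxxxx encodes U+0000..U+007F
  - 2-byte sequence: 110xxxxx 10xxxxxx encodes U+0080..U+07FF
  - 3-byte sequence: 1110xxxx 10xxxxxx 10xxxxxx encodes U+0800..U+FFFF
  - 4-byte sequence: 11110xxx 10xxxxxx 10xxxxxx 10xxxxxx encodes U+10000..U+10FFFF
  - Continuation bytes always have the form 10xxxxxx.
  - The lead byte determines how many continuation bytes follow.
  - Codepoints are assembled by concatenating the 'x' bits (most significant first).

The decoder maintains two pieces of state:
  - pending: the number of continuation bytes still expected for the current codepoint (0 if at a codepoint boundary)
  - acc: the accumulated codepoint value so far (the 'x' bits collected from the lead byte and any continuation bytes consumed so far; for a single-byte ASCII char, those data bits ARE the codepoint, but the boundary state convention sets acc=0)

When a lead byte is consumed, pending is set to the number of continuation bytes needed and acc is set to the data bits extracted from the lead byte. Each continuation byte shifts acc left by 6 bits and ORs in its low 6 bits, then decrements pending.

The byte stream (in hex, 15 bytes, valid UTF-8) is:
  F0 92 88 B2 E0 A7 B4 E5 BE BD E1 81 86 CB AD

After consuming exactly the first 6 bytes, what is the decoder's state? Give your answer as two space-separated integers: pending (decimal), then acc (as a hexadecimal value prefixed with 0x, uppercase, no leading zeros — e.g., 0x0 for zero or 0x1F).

Answer: 1 0x27

Derivation:
Byte[0]=F0: 4-byte lead. pending=3, acc=0x0
Byte[1]=92: continuation. acc=(acc<<6)|0x12=0x12, pending=2
Byte[2]=88: continuation. acc=(acc<<6)|0x08=0x488, pending=1
Byte[3]=B2: continuation. acc=(acc<<6)|0x32=0x12232, pending=0
Byte[4]=E0: 3-byte lead. pending=2, acc=0x0
Byte[5]=A7: continuation. acc=(acc<<6)|0x27=0x27, pending=1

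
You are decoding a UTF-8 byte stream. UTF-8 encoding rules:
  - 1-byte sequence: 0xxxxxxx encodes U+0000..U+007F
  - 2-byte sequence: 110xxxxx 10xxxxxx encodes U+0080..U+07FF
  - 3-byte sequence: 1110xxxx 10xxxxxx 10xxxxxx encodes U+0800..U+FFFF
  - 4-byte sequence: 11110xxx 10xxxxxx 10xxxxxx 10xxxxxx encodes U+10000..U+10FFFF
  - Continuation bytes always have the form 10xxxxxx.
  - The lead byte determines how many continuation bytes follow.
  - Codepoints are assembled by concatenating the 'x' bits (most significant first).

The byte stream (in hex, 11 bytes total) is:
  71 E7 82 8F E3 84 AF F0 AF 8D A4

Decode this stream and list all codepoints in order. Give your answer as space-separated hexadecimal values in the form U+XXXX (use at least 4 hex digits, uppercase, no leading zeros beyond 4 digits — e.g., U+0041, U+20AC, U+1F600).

Answer: U+0071 U+708F U+312F U+2F364

Derivation:
Byte[0]=71: 1-byte ASCII. cp=U+0071
Byte[1]=E7: 3-byte lead, need 2 cont bytes. acc=0x7
Byte[2]=82: continuation. acc=(acc<<6)|0x02=0x1C2
Byte[3]=8F: continuation. acc=(acc<<6)|0x0F=0x708F
Completed: cp=U+708F (starts at byte 1)
Byte[4]=E3: 3-byte lead, need 2 cont bytes. acc=0x3
Byte[5]=84: continuation. acc=(acc<<6)|0x04=0xC4
Byte[6]=AF: continuation. acc=(acc<<6)|0x2F=0x312F
Completed: cp=U+312F (starts at byte 4)
Byte[7]=F0: 4-byte lead, need 3 cont bytes. acc=0x0
Byte[8]=AF: continuation. acc=(acc<<6)|0x2F=0x2F
Byte[9]=8D: continuation. acc=(acc<<6)|0x0D=0xBCD
Byte[10]=A4: continuation. acc=(acc<<6)|0x24=0x2F364
Completed: cp=U+2F364 (starts at byte 7)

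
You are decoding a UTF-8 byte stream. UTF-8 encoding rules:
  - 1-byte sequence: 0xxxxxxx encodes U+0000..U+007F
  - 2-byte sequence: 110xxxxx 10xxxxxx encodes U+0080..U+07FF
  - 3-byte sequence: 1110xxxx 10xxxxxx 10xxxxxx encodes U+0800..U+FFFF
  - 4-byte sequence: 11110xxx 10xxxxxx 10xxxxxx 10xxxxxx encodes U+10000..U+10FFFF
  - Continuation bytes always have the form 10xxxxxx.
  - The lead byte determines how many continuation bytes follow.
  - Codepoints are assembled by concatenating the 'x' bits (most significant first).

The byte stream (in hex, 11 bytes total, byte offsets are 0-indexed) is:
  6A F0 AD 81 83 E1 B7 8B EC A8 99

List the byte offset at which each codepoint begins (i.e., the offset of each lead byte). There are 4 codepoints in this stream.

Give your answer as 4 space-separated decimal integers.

Answer: 0 1 5 8

Derivation:
Byte[0]=6A: 1-byte ASCII. cp=U+006A
Byte[1]=F0: 4-byte lead, need 3 cont bytes. acc=0x0
Byte[2]=AD: continuation. acc=(acc<<6)|0x2D=0x2D
Byte[3]=81: continuation. acc=(acc<<6)|0x01=0xB41
Byte[4]=83: continuation. acc=(acc<<6)|0x03=0x2D043
Completed: cp=U+2D043 (starts at byte 1)
Byte[5]=E1: 3-byte lead, need 2 cont bytes. acc=0x1
Byte[6]=B7: continuation. acc=(acc<<6)|0x37=0x77
Byte[7]=8B: continuation. acc=(acc<<6)|0x0B=0x1DCB
Completed: cp=U+1DCB (starts at byte 5)
Byte[8]=EC: 3-byte lead, need 2 cont bytes. acc=0xC
Byte[9]=A8: continuation. acc=(acc<<6)|0x28=0x328
Byte[10]=99: continuation. acc=(acc<<6)|0x19=0xCA19
Completed: cp=U+CA19 (starts at byte 8)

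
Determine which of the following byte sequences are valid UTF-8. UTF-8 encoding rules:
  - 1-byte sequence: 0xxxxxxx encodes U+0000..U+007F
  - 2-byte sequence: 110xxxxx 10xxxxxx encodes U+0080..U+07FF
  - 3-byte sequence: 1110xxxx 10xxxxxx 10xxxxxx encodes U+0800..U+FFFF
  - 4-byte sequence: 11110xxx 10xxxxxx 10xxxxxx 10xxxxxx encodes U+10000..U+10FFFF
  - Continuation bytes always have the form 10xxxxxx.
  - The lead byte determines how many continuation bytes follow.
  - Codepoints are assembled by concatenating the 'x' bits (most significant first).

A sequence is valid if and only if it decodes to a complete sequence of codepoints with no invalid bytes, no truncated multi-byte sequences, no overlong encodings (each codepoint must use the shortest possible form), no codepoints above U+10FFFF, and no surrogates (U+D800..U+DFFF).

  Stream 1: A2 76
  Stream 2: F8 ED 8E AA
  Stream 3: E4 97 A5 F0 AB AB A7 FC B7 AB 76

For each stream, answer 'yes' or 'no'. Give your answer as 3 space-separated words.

Answer: no no no

Derivation:
Stream 1: error at byte offset 0. INVALID
Stream 2: error at byte offset 0. INVALID
Stream 3: error at byte offset 7. INVALID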